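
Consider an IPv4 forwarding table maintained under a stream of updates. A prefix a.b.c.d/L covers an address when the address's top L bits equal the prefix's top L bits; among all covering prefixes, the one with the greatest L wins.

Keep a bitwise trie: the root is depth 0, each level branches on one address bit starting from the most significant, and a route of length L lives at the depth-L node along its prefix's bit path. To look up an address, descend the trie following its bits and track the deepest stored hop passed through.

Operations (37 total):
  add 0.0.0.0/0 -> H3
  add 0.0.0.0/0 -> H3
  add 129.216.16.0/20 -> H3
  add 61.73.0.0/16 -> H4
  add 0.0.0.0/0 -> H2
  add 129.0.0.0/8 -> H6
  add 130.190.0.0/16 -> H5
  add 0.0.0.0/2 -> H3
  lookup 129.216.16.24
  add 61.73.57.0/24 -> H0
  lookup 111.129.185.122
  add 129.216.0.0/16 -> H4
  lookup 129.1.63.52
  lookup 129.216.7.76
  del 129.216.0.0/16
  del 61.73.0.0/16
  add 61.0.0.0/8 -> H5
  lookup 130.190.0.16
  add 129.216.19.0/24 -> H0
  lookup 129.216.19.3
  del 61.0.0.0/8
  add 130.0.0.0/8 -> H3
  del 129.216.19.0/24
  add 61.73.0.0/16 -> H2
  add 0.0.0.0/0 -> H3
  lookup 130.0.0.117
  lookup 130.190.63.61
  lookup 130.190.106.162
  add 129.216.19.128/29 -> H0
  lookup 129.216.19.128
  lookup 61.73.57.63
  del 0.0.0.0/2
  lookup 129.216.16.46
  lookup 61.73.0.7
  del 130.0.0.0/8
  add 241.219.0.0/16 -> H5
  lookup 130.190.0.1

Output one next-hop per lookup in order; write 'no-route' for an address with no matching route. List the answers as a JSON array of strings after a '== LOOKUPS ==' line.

Process each operation:
  + 0.0.0.0/0 (H3) depth=0
  + 0.0.0.0/0 (H3) depth=0
  + 129.216.16.0/20 (H3) depth=20
  + 61.73.0.0/16 (H4) depth=16
  + 0.0.0.0/0 (H2) depth=0
  + 129.0.0.0/8 (H6) depth=8
  + 130.190.0.0/16 (H5) depth=16
  + 0.0.0.0/2 (H3) depth=2
  Q 129.216.16.24: descend 10000001110110000001 ; hops seen [H2,H6,H3] ; pick H3
  + 61.73.57.0/24 (H0) depth=24
  Q 111.129.185.122: descend 0 ; hops seen [H2] ; pick H2
  + 129.216.0.0/16 (H4) depth=16
  Q 129.1.63.52: descend 10000001 ; hops seen [H2,H6] ; pick H6
  Q 129.216.7.76: descend 1000000111011000000 ; hops seen [H2,H6,H4] ; pick H4
  - 129.216.0.0/16 clear@16
  - 61.73.0.0/16 clear@16
  + 61.0.0.0/8 (H5) depth=8
  Q 130.190.0.16: descend 1000001010111110 ; hops seen [H2,H5] ; pick H5
  + 129.216.19.0/24 (H0) depth=24
  Q 129.216.19.3: descend 100000011101100000010011 ; hops seen [H2,H6,H3,H0] ; pick H0
  - 61.0.0.0/8 clear@8
  + 130.0.0.0/8 (H3) depth=8
  - 129.216.19.0/24 clear@24
  + 61.73.0.0/16 (H2) depth=16
  + 0.0.0.0/0 (H3) depth=0
  Q 130.0.0.117: descend 10000010 ; hops seen [H3,H3] ; pick H3
  Q 130.190.63.61: descend 1000001010111110 ; hops seen [H3,H3,H5] ; pick H5
  Q 130.190.106.162: descend 1000001010111110 ; hops seen [H3,H3,H5] ; pick H5
  + 129.216.19.128/29 (H0) depth=29
  Q 129.216.19.128: descend 10000001110110000001001110000 ; hops seen [H3,H6,H3,H0] ; pick H0
  Q 61.73.57.63: descend 001111010100100100111001 ; hops seen [H3,H3,H2,H0] ; pick H0
  - 0.0.0.0/2 clear@2
  Q 129.216.16.46: descend 1000000111011000000100 ; hops seen [H3,H6,H3] ; pick H3
  Q 61.73.0.7: descend 001111010100100100 ; hops seen [H3,H2] ; pick H2
  - 130.0.0.0/8 clear@8
  + 241.219.0.0/16 (H5) depth=16
  Q 130.190.0.1: descend 1000001010111110 ; hops seen [H3,H5] ; pick H5

== LOOKUPS ==
["H3","H2","H6","H4","H5","H0","H3","H5","H5","H0","H0","H3","H2","H5"]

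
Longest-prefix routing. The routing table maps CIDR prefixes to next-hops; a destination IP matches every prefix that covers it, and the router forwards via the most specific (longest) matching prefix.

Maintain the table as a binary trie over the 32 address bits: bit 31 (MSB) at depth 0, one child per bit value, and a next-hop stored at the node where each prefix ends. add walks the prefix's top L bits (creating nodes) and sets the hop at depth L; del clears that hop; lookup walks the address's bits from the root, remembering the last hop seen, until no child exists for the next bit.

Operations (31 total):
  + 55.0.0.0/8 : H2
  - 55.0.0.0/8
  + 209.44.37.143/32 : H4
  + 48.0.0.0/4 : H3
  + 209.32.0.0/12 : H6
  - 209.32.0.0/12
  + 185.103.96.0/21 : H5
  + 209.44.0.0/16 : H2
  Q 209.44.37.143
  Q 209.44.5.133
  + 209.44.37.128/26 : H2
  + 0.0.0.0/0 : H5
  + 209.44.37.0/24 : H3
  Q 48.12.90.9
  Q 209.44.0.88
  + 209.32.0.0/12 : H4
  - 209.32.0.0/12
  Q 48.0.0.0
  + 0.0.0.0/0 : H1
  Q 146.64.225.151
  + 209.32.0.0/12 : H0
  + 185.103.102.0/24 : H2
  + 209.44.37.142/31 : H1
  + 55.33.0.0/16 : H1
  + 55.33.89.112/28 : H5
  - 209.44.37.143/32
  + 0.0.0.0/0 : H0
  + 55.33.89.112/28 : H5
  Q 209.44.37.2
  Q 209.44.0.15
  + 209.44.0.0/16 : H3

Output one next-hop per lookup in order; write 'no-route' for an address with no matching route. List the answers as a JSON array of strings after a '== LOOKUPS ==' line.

Trace:
  add 55.0.0.0/8 -> H2 at depth 8
  - 55.0.0.0/8 clear@8
  add 209.44.37.143/32 -> H4 at depth 32
  add 48.0.0.0/4 -> H3 at depth 4
  add 209.32.0.0/12 -> H6 at depth 12
  - 209.32.0.0/12 clear@12
  add 185.103.96.0/21 -> H5 at depth 21
  add 209.44.0.0/16 -> H2 at depth 16
  lookup 209.44.37.143: bits 11010001001011000010010110001111 walk d0:-→d1:-→d2:-→d3:-→d4:-→d5:-→d6:-→d7:-→d8:-→d9:-→d10:-→d11:-→d12:-→d13:-→d14:-→d15:-→d16:H2→d17:-→d18:-→d19:-→d20:-→d21:-→d22:-→d23:-→d24:-→d25:-→d26:-→d27:-→d28:-→d29:-→d30:-→d31:-→d32:H4 -> H4
  lookup 209.44.5.133: bits 110100010010110000 walk d0:-→d1:-→d2:-→d3:-→d4:-→d5:-→d6:-→d7:-→d8:-→d9:-→d10:-→d11:-→d12:-→d13:-→d14:-→d15:-→d16:H2→d17:-→d18:- -> H2
  add 209.44.37.128/26 -> H2 at depth 26
  add 0.0.0.0/0 -> H5 at depth 0
  add 209.44.37.0/24 -> H3 at depth 24
  lookup 48.12.90.9: bits 00110 walk d0:H5→d1:-→d2:-→d3:-→d4:H3→d5:- -> H3
  lookup 209.44.0.88: bits 110100010010110000 walk d0:H5→d1:-→d2:-→d3:-→d4:-→d5:-→d6:-→d7:-→d8:-→d9:-→d10:-→d11:-→d12:-→d13:-→d14:-→d15:-→d16:H2→d17:-→d18:- -> H2
  add 209.32.0.0/12 -> H4 at depth 12
  - 209.32.0.0/12 clear@12
  lookup 48.0.0.0: bits 00110 walk d0:H5→d1:-→d2:-→d3:-→d4:H3→d5:- -> H3
  add 0.0.0.0/0 -> H1 at depth 0
  lookup 146.64.225.151: bits 10 walk d0:H1→d1:-→d2:- -> H1
  add 209.32.0.0/12 -> H0 at depth 12
  add 185.103.102.0/24 -> H2 at depth 24
  add 209.44.37.142/31 -> H1 at depth 31
  add 55.33.0.0/16 -> H1 at depth 16
  add 55.33.89.112/28 -> H5 at depth 28
  - 209.44.37.143/32 clear@32
  add 0.0.0.0/0 -> H0 at depth 0
  add 55.33.89.112/28 -> H5 at depth 28
  lookup 209.44.37.2: bits 110100010010110000100101 walk d0:H0→d1:-→d2:-→d3:-→d4:-→d5:-→d6:-→d7:-→d8:-→d9:-→d10:-→d11:-→d12:H0→d13:-→d14:-→d15:-→d16:H2→d17:-→d18:-→d19:-→d20:-→d21:-→d22:-→d23:-→d24:H3 -> H3
  lookup 209.44.0.15: bits 110100010010110000 walk d0:H0→d1:-→d2:-→d3:-→d4:-→d5:-→d6:-→d7:-→d8:-→d9:-→d10:-→d11:-→d12:H0→d13:-→d14:-→d15:-→d16:H2→d17:-→d18:- -> H2
  add 209.44.0.0/16 -> H3 at depth 16

== LOOKUPS ==
["H4","H2","H3","H2","H3","H1","H3","H2"]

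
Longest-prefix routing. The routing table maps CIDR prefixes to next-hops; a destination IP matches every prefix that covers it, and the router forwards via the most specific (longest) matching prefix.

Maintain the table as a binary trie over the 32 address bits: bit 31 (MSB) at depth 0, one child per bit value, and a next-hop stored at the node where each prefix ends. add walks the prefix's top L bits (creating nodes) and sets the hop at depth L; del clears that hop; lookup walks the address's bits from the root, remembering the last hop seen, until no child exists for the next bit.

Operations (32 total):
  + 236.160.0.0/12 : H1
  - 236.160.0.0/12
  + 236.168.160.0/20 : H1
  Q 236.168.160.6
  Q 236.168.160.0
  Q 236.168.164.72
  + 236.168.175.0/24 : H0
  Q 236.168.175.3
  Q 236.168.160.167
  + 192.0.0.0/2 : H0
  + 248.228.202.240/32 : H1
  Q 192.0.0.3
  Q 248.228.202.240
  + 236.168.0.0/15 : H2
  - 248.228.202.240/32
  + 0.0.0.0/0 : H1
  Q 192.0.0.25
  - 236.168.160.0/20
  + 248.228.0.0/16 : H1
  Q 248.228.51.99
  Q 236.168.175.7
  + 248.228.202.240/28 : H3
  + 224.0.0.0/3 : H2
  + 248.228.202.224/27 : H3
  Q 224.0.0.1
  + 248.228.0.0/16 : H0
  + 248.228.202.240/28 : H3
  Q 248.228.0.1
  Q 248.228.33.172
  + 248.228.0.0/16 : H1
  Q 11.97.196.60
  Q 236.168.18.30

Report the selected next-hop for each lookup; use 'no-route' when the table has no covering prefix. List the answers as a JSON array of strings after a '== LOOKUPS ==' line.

Trace:
  add 236.160.0.0/12 -> H1 at depth 12
  - 236.160.0.0/12 clear@12
  add 236.168.160.0/20 -> H1 at depth 20
  ? 236.168.160.6  path d0:-→d1:-→d2:-→d3:-→d4:-→d5:-→d6:-→d7:-→d8:-→d9:-→d10:-→d11:-→d12:-→d13:-→d14:-→d15:-→d16:-→d17:-→d18:-→d19:-→d20:H1  best=H1
  ? 236.168.160.0  path d0:-→d1:-→d2:-→d3:-→d4:-→d5:-→d6:-→d7:-→d8:-→d9:-→d10:-→d11:-→d12:-→d13:-→d14:-→d15:-→d16:-→d17:-→d18:-→d19:-→d20:H1  best=H1
  ? 236.168.164.72  path d0:-→d1:-→d2:-→d3:-→d4:-→d5:-→d6:-→d7:-→d8:-→d9:-→d10:-→d11:-→d12:-→d13:-→d14:-→d15:-→d16:-→d17:-→d18:-→d19:-→d20:H1  best=H1
  add 236.168.175.0/24 -> H0 at depth 24
  ? 236.168.175.3  path d0:-→d1:-→d2:-→d3:-→d4:-→d5:-→d6:-→d7:-→d8:-→d9:-→d10:-→d11:-→d12:-→d13:-→d14:-→d15:-→d16:-→d17:-→d18:-→d19:-→d20:H1→d21:-→d22:-→d23:-→d24:H0  best=H0
  ? 236.168.160.167  path d0:-→d1:-→d2:-→d3:-→d4:-→d5:-→d6:-→d7:-→d8:-→d9:-→d10:-→d11:-→d12:-→d13:-→d14:-→d15:-→d16:-→d17:-→d18:-→d19:-→d20:H1  best=H1
  add 192.0.0.0/2 -> H0 at depth 2
  add 248.228.202.240/32 -> H1 at depth 32
  ? 192.0.0.3  path d0:-→d1:-→d2:H0  best=H0
  ? 248.228.202.240  path d0:-→d1:-→d2:H0→d3:-→d4:-→d5:-→d6:-→d7:-→d8:-→d9:-→d10:-→d11:-→d12:-→d13:-→d14:-→d15:-→d16:-→d17:-→d18:-→d19:-→d20:-→d21:-→d22:-→d23:-→d24:-→d25:-→d26:-→d27:-→d28:-→d29:-→d30:-→d31:-→d32:H1  best=H1
  add 236.168.0.0/15 -> H2 at depth 15
  - 248.228.202.240/32 clear@32
  add 0.0.0.0/0 -> H1 at depth 0
  ? 192.0.0.25  path d0:H1→d1:-→d2:H0  best=H0
  - 236.168.160.0/20 clear@20
  add 248.228.0.0/16 -> H1 at depth 16
  ? 248.228.51.99  path d0:H1→d1:-→d2:H0→d3:-→d4:-→d5:-→d6:-→d7:-→d8:-→d9:-→d10:-→d11:-→d12:-→d13:-→d14:-→d15:-→d16:H1  best=H1
  ? 236.168.175.7  path d0:H1→d1:-→d2:H0→d3:-→d4:-→d5:-→d6:-→d7:-→d8:-→d9:-→d10:-→d11:-→d12:-→d13:-→d14:-→d15:H2→d16:-→d17:-→d18:-→d19:-→d20:-→d21:-→d22:-→d23:-→d24:H0  best=H0
  add 248.228.202.240/28 -> H3 at depth 28
  add 224.0.0.0/3 -> H2 at depth 3
  add 248.228.202.224/27 -> H3 at depth 27
  ? 224.0.0.1  path d0:H1→d1:-→d2:H0→d3:H2→d4:-  best=H2
  add 248.228.0.0/16 -> H0 at depth 16
  add 248.228.202.240/28 -> H3 at depth 28
  ? 248.228.0.1  path d0:H1→d1:-→d2:H0→d3:H2→d4:-→d5:-→d6:-→d7:-→d8:-→d9:-→d10:-→d11:-→d12:-→d13:-→d14:-→d15:-→d16:H0  best=H0
  ? 248.228.33.172  path d0:H1→d1:-→d2:H0→d3:H2→d4:-→d5:-→d6:-→d7:-→d8:-→d9:-→d10:-→d11:-→d12:-→d13:-→d14:-→d15:-→d16:H0  best=H0
  add 248.228.0.0/16 -> H1 at depth 16
  ? 11.97.196.60  path d0:H1  best=H1
  ? 236.168.18.30  path d0:H1→d1:-→d2:H0→d3:H2→d4:-→d5:-→d6:-→d7:-→d8:-→d9:-→d10:-→d11:-→d12:-→d13:-→d14:-→d15:H2→d16:-  best=H2

== LOOKUPS ==
["H1","H1","H1","H0","H1","H0","H1","H0","H1","H0","H2","H0","H0","H1","H2"]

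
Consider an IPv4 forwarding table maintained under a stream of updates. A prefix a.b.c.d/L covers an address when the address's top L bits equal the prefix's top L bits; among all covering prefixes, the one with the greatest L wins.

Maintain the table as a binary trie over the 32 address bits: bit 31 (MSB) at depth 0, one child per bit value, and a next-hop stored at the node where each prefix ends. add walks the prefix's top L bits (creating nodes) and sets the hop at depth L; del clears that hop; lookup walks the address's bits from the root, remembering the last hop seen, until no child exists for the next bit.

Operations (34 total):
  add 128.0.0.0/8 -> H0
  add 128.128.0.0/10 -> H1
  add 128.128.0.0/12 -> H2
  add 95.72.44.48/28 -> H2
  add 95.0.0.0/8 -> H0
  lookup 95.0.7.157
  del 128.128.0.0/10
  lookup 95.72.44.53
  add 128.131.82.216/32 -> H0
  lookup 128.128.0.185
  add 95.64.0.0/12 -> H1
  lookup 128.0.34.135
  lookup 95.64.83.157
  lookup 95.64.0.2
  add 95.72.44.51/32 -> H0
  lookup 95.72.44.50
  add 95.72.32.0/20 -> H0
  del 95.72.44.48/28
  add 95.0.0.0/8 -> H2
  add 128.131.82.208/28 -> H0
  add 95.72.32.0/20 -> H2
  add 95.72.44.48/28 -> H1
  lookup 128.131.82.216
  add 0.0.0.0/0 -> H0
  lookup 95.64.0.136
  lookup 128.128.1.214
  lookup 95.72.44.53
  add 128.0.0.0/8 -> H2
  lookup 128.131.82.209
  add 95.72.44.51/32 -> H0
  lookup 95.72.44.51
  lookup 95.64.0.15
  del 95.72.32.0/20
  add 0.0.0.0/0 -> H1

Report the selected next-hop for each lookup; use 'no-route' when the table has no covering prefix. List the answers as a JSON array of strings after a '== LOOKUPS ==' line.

Process each operation:
  add 128.0.0.0/8 -> H0 at depth 8
  add 128.128.0.0/10 -> H1 at depth 10
  add 128.128.0.0/12 -> H2 at depth 12
  add 95.72.44.48/28 -> H2 at depth 28
  add 95.0.0.0/8 -> H0 at depth 8
  Q 95.0.7.157: descend 010111110 ; hops seen [H0] ; pick H0
  del 128.128.0.0/10 (clear depth 10)
  Q 95.72.44.53: descend 0101111101001000001011000011 ; hops seen [H0,H2] ; pick H2
  add 128.131.82.216/32 -> H0 at depth 32
  Q 128.128.0.185: descend 10000000100000 ; hops seen [H0,H2] ; pick H2
  add 95.64.0.0/12 -> H1 at depth 12
  Q 128.0.34.135: descend 10000000 ; hops seen [H0] ; pick H0
  Q 95.64.83.157: descend 010111110100 ; hops seen [H0,H1] ; pick H1
  Q 95.64.0.2: descend 010111110100 ; hops seen [H0,H1] ; pick H1
  add 95.72.44.51/32 -> H0 at depth 32
  Q 95.72.44.50: descend 0101111101001000001011000011001 ; hops seen [H0,H1,H2] ; pick H2
  add 95.72.32.0/20 -> H0 at depth 20
  del 95.72.44.48/28 (clear depth 28)
  add 95.0.0.0/8 -> H2 at depth 8
  add 128.131.82.208/28 -> H0 at depth 28
  add 95.72.32.0/20 -> H2 at depth 20
  add 95.72.44.48/28 -> H1 at depth 28
  Q 128.131.82.216: descend 10000000100000110101001011011000 ; hops seen [H0,H2,H0,H0] ; pick H0
  add 0.0.0.0/0 -> H0 at depth 0
  Q 95.64.0.136: descend 010111110100 ; hops seen [H0,H2,H1] ; pick H1
  Q 128.128.1.214: descend 10000000100000 ; hops seen [H0,H0,H2] ; pick H2
  Q 95.72.44.53: descend 01011111010010000010110000110 ; hops seen [H0,H2,H1,H2,H1] ; pick H1
  add 128.0.0.0/8 -> H2 at depth 8
  Q 128.131.82.209: descend 1000000010000011010100101101 ; hops seen [H0,H2,H2,H0] ; pick H0
  add 95.72.44.51/32 -> H0 at depth 32
  Q 95.72.44.51: descend 01011111010010000010110000110011 ; hops seen [H0,H2,H1,H2,H1,H0] ; pick H0
  Q 95.64.0.15: descend 010111110100 ; hops seen [H0,H2,H1] ; pick H1
  del 95.72.32.0/20 (clear depth 20)
  add 0.0.0.0/0 -> H1 at depth 0

== LOOKUPS ==
["H0","H2","H2","H0","H1","H1","H2","H0","H1","H2","H1","H0","H0","H1"]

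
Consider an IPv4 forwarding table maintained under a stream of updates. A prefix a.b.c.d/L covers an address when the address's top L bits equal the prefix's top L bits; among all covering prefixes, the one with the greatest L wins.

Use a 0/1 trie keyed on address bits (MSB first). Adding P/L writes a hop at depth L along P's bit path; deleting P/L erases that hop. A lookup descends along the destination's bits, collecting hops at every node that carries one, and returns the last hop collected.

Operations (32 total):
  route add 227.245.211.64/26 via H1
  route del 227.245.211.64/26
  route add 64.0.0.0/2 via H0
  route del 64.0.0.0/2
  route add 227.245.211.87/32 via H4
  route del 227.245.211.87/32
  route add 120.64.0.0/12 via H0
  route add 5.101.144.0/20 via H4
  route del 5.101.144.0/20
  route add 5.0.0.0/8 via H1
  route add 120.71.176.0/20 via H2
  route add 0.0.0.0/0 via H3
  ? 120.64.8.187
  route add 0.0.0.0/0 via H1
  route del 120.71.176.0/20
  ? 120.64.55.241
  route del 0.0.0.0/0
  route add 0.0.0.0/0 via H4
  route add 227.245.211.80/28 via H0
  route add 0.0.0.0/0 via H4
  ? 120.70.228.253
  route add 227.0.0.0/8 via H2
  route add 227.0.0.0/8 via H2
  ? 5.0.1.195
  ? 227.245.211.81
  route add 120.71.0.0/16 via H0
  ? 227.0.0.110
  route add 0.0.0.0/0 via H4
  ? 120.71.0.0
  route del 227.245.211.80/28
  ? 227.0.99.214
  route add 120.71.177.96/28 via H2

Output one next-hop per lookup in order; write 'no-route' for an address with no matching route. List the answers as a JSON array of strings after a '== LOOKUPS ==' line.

Trace:
  + 227.245.211.64/26 (H1) depth=26
  del 227.245.211.64/26 (clear depth 26)
  + 64.0.0.0/2 (H0) depth=2
  del 64.0.0.0/2 (clear depth 2)
  + 227.245.211.87/32 (H4) depth=32
  del 227.245.211.87/32 (clear depth 32)
  + 120.64.0.0/12 (H0) depth=12
  + 5.101.144.0/20 (H4) depth=20
  del 5.101.144.0/20 (clear depth 20)
  + 5.0.0.0/8 (H1) depth=8
  + 120.71.176.0/20 (H2) depth=20
  + 0.0.0.0/0 (H3) depth=0
  ? 120.64.8.187  path d0:H3→d1:-→d2:-→d3:-→d4:-→d5:-→d6:-→d7:-→d8:-→d9:-→d10:-→d11:-→d12:H0→d13:-  best=H0
  + 0.0.0.0/0 (H1) depth=0
  del 120.71.176.0/20 (clear depth 20)
  ? 120.64.55.241  path d0:H1→d1:-→d2:-→d3:-→d4:-→d5:-→d6:-→d7:-→d8:-→d9:-→d10:-→d11:-→d12:H0→d13:-  best=H0
  del 0.0.0.0/0 (clear depth 0)
  + 0.0.0.0/0 (H4) depth=0
  + 227.245.211.80/28 (H0) depth=28
  + 0.0.0.0/0 (H4) depth=0
  ? 120.70.228.253  path d0:H4→d1:-→d2:-→d3:-→d4:-→d5:-→d6:-→d7:-→d8:-→d9:-→d10:-→d11:-→d12:H0→d13:-→d14:-→d15:-  best=H0
  + 227.0.0.0/8 (H2) depth=8
  + 227.0.0.0/8 (H2) depth=8
  ? 5.0.1.195  path d0:H4→d1:-→d2:-→d3:-→d4:-→d5:-→d6:-→d7:-→d8:H1→d9:-  best=H1
  ? 227.245.211.81  path d0:H4→d1:-→d2:-→d3:-→d4:-→d5:-→d6:-→d7:-→d8:H2→d9:-→d10:-→d11:-→d12:-→d13:-→d14:-→d15:-→d16:-→d17:-→d18:-→d19:-→d20:-→d21:-→d22:-→d23:-→d24:-→d25:-→d26:-→d27:-→d28:H0→d29:-  best=H0
  + 120.71.0.0/16 (H0) depth=16
  ? 227.0.0.110  path d0:H4→d1:-→d2:-→d3:-→d4:-→d5:-→d6:-→d7:-→d8:H2  best=H2
  + 0.0.0.0/0 (H4) depth=0
  ? 120.71.0.0  path d0:H4→d1:-→d2:-→d3:-→d4:-→d5:-→d6:-→d7:-→d8:-→d9:-→d10:-→d11:-→d12:H0→d13:-→d14:-→d15:-→d16:H0  best=H0
  del 227.245.211.80/28 (clear depth 28)
  ? 227.0.99.214  path d0:H4→d1:-→d2:-→d3:-→d4:-→d5:-→d6:-→d7:-→d8:H2  best=H2
  + 120.71.177.96/28 (H2) depth=28

== LOOKUPS ==
["H0","H0","H0","H1","H0","H2","H0","H2"]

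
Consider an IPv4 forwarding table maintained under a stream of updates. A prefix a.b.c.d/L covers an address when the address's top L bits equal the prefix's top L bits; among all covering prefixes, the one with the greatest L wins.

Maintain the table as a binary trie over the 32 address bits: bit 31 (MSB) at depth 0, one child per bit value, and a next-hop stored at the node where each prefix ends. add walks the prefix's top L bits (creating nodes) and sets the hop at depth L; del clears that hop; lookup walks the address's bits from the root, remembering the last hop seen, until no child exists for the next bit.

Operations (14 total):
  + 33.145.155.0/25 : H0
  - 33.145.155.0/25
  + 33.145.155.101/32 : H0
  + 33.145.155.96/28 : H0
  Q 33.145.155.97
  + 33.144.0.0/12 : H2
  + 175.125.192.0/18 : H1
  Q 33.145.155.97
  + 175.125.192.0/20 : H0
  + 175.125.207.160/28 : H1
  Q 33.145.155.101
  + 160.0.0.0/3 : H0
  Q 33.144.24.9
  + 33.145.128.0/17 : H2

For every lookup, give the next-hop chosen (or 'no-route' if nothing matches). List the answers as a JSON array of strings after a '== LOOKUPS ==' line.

Trace:
  add 33.145.155.0/25 -> H0 at depth 25
  - 33.145.155.0/25 clear@25
  add 33.145.155.101/32 -> H0 at depth 32
  add 33.145.155.96/28 -> H0 at depth 28
  lookup 33.145.155.97: bits 00100001100100011001101101100 walk d0:-→d1:-→d2:-→d3:-→d4:-→d5:-→d6:-→d7:-→d8:-→d9:-→d10:-→d11:-→d12:-→d13:-→d14:-→d15:-→d16:-→d17:-→d18:-→d19:-→d20:-→d21:-→d22:-→d23:-→d24:-→d25:-→d26:-→d27:-→d28:H0→d29:- -> H0
  add 33.144.0.0/12 -> H2 at depth 12
  add 175.125.192.0/18 -> H1 at depth 18
  lookup 33.145.155.97: bits 00100001100100011001101101100 walk d0:-→d1:-→d2:-→d3:-→d4:-→d5:-→d6:-→d7:-→d8:-→d9:-→d10:-→d11:-→d12:H2→d13:-→d14:-→d15:-→d16:-→d17:-→d18:-→d19:-→d20:-→d21:-→d22:-→d23:-→d24:-→d25:-→d26:-→d27:-→d28:H0→d29:- -> H0
  add 175.125.192.0/20 -> H0 at depth 20
  add 175.125.207.160/28 -> H1 at depth 28
  lookup 33.145.155.101: bits 00100001100100011001101101100101 walk d0:-→d1:-→d2:-→d3:-→d4:-→d5:-→d6:-→d7:-→d8:-→d9:-→d10:-→d11:-→d12:H2→d13:-→d14:-→d15:-→d16:-→d17:-→d18:-→d19:-→d20:-→d21:-→d22:-→d23:-→d24:-→d25:-→d26:-→d27:-→d28:H0→d29:-→d30:-→d31:-→d32:H0 -> H0
  add 160.0.0.0/3 -> H0 at depth 3
  lookup 33.144.24.9: bits 001000011001000 walk d0:-→d1:-→d2:-→d3:-→d4:-→d5:-→d6:-→d7:-→d8:-→d9:-→d10:-→d11:-→d12:H2→d13:-→d14:-→d15:- -> H2
  add 33.145.128.0/17 -> H2 at depth 17

== LOOKUPS ==
["H0","H0","H0","H2"]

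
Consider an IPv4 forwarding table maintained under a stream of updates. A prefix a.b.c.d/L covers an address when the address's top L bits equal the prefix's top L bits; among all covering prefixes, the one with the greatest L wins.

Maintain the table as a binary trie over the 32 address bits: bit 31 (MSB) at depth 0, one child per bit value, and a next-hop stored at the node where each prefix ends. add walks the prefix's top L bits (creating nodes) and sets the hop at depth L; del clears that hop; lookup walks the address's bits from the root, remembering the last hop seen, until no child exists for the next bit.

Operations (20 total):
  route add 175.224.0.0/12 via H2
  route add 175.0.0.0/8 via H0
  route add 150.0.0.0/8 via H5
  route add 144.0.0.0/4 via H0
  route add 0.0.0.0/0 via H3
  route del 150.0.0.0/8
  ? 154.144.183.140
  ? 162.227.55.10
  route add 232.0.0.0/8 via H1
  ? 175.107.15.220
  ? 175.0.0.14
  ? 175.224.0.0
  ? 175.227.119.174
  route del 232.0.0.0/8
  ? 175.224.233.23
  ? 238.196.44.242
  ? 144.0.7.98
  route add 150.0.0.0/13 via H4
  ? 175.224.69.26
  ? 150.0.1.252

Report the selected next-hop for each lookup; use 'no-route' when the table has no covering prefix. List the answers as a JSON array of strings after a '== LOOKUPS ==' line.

Process each operation:
  + 175.224.0.0/12 (H2) depth=12
  + 175.0.0.0/8 (H0) depth=8
  + 150.0.0.0/8 (H5) depth=8
  + 144.0.0.0/4 (H0) depth=4
  + 0.0.0.0/0 (H3) depth=0
  - 150.0.0.0/8 clear@8
  ? 154.144.183.140  path d0:H3→d1:-→d2:-→d3:-→d4:H0  best=H0
  ? 162.227.55.10  path d0:H3→d1:-→d2:-→d3:-→d4:-  best=H3
  + 232.0.0.0/8 (H1) depth=8
  ? 175.107.15.220  path d0:H3→d1:-→d2:-→d3:-→d4:-→d5:-→d6:-→d7:-→d8:H0  best=H0
  ? 175.0.0.14  path d0:H3→d1:-→d2:-→d3:-→d4:-→d5:-→d6:-→d7:-→d8:H0  best=H0
  ? 175.224.0.0  path d0:H3→d1:-→d2:-→d3:-→d4:-→d5:-→d6:-→d7:-→d8:H0→d9:-→d10:-→d11:-→d12:H2  best=H2
  ? 175.227.119.174  path d0:H3→d1:-→d2:-→d3:-→d4:-→d5:-→d6:-→d7:-→d8:H0→d9:-→d10:-→d11:-→d12:H2  best=H2
  - 232.0.0.0/8 clear@8
  ? 175.224.233.23  path d0:H3→d1:-→d2:-→d3:-→d4:-→d5:-→d6:-→d7:-→d8:H0→d9:-→d10:-→d11:-→d12:H2  best=H2
  ? 238.196.44.242  path d0:H3→d1:-→d2:-→d3:-→d4:-→d5:-  best=H3
  ? 144.0.7.98  path d0:H3→d1:-→d2:-→d3:-→d4:H0→d5:-  best=H0
  + 150.0.0.0/13 (H4) depth=13
  ? 175.224.69.26  path d0:H3→d1:-→d2:-→d3:-→d4:-→d5:-→d6:-→d7:-→d8:H0→d9:-→d10:-→d11:-→d12:H2  best=H2
  ? 150.0.1.252  path d0:H3→d1:-→d2:-→d3:-→d4:H0→d5:-→d6:-→d7:-→d8:-→d9:-→d10:-→d11:-→d12:-→d13:H4  best=H4

== LOOKUPS ==
["H0","H3","H0","H0","H2","H2","H2","H3","H0","H2","H4"]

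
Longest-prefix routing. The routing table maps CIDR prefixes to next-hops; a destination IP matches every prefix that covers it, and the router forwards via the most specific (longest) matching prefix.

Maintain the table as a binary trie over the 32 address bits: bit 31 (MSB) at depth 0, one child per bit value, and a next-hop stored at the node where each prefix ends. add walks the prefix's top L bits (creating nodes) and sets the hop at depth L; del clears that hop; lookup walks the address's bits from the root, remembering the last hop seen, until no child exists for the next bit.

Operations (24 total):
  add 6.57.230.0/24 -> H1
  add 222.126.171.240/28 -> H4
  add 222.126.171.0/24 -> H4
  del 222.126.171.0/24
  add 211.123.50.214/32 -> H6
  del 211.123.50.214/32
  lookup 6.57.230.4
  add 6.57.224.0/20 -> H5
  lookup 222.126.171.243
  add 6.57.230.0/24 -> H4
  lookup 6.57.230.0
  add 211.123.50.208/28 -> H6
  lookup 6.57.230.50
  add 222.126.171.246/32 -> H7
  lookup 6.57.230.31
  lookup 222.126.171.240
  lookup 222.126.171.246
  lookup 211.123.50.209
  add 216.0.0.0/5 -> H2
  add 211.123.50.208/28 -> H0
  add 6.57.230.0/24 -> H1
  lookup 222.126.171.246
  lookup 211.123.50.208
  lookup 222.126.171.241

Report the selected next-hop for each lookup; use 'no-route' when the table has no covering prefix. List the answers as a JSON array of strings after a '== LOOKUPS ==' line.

Apply in order:
  add 6.57.230.0/24 -> H1 at depth 24
  add 222.126.171.240/28 -> H4 at depth 28
  add 222.126.171.0/24 -> H4 at depth 24
  - 222.126.171.0/24 clear@24
  add 211.123.50.214/32 -> H6 at depth 32
  - 211.123.50.214/32 clear@32
  ? 6.57.230.4  path d0:-→d1:-→d2:-→d3:-→d4:-→d5:-→d6:-→d7:-→d8:-→d9:-→d10:-→d11:-→d12:-→d13:-→d14:-→d15:-→d16:-→d17:-→d18:-→d19:-→d20:-→d21:-→d22:-→d23:-→d24:H1  best=H1
  add 6.57.224.0/20 -> H5 at depth 20
  ? 222.126.171.243  path d0:-→d1:-→d2:-→d3:-→d4:-→d5:-→d6:-→d7:-→d8:-→d9:-→d10:-→d11:-→d12:-→d13:-→d14:-→d15:-→d16:-→d17:-→d18:-→d19:-→d20:-→d21:-→d22:-→d23:-→d24:-→d25:-→d26:-→d27:-→d28:H4  best=H4
  add 6.57.230.0/24 -> H4 at depth 24
  ? 6.57.230.0  path d0:-→d1:-→d2:-→d3:-→d4:-→d5:-→d6:-→d7:-→d8:-→d9:-→d10:-→d11:-→d12:-→d13:-→d14:-→d15:-→d16:-→d17:-→d18:-→d19:-→d20:H5→d21:-→d22:-→d23:-→d24:H4  best=H4
  add 211.123.50.208/28 -> H6 at depth 28
  ? 6.57.230.50  path d0:-→d1:-→d2:-→d3:-→d4:-→d5:-→d6:-→d7:-→d8:-→d9:-→d10:-→d11:-→d12:-→d13:-→d14:-→d15:-→d16:-→d17:-→d18:-→d19:-→d20:H5→d21:-→d22:-→d23:-→d24:H4  best=H4
  add 222.126.171.246/32 -> H7 at depth 32
  ? 6.57.230.31  path d0:-→d1:-→d2:-→d3:-→d4:-→d5:-→d6:-→d7:-→d8:-→d9:-→d10:-→d11:-→d12:-→d13:-→d14:-→d15:-→d16:-→d17:-→d18:-→d19:-→d20:H5→d21:-→d22:-→d23:-→d24:H4  best=H4
  ? 222.126.171.240  path d0:-→d1:-→d2:-→d3:-→d4:-→d5:-→d6:-→d7:-→d8:-→d9:-→d10:-→d11:-→d12:-→d13:-→d14:-→d15:-→d16:-→d17:-→d18:-→d19:-→d20:-→d21:-→d22:-→d23:-→d24:-→d25:-→d26:-→d27:-→d28:H4→d29:-  best=H4
  ? 222.126.171.246  path d0:-→d1:-→d2:-→d3:-→d4:-→d5:-→d6:-→d7:-→d8:-→d9:-→d10:-→d11:-→d12:-→d13:-→d14:-→d15:-→d16:-→d17:-→d18:-→d19:-→d20:-→d21:-→d22:-→d23:-→d24:-→d25:-→d26:-→d27:-→d28:H4→d29:-→d30:-→d31:-→d32:H7  best=H7
  ? 211.123.50.209  path d0:-→d1:-→d2:-→d3:-→d4:-→d5:-→d6:-→d7:-→d8:-→d9:-→d10:-→d11:-→d12:-→d13:-→d14:-→d15:-→d16:-→d17:-→d18:-→d19:-→d20:-→d21:-→d22:-→d23:-→d24:-→d25:-→d26:-→d27:-→d28:H6→d29:-  best=H6
  add 216.0.0.0/5 -> H2 at depth 5
  add 211.123.50.208/28 -> H0 at depth 28
  add 6.57.230.0/24 -> H1 at depth 24
  ? 222.126.171.246  path d0:-→d1:-→d2:-→d3:-→d4:-→d5:H2→d6:-→d7:-→d8:-→d9:-→d10:-→d11:-→d12:-→d13:-→d14:-→d15:-→d16:-→d17:-→d18:-→d19:-→d20:-→d21:-→d22:-→d23:-→d24:-→d25:-→d26:-→d27:-→d28:H4→d29:-→d30:-→d31:-→d32:H7  best=H7
  ? 211.123.50.208  path d0:-→d1:-→d2:-→d3:-→d4:-→d5:-→d6:-→d7:-→d8:-→d9:-→d10:-→d11:-→d12:-→d13:-→d14:-→d15:-→d16:-→d17:-→d18:-→d19:-→d20:-→d21:-→d22:-→d23:-→d24:-→d25:-→d26:-→d27:-→d28:H0→d29:-  best=H0
  ? 222.126.171.241  path d0:-→d1:-→d2:-→d3:-→d4:-→d5:H2→d6:-→d7:-→d8:-→d9:-→d10:-→d11:-→d12:-→d13:-→d14:-→d15:-→d16:-→d17:-→d18:-→d19:-→d20:-→d21:-→d22:-→d23:-→d24:-→d25:-→d26:-→d27:-→d28:H4→d29:-  best=H4

== LOOKUPS ==
["H1","H4","H4","H4","H4","H4","H7","H6","H7","H0","H4"]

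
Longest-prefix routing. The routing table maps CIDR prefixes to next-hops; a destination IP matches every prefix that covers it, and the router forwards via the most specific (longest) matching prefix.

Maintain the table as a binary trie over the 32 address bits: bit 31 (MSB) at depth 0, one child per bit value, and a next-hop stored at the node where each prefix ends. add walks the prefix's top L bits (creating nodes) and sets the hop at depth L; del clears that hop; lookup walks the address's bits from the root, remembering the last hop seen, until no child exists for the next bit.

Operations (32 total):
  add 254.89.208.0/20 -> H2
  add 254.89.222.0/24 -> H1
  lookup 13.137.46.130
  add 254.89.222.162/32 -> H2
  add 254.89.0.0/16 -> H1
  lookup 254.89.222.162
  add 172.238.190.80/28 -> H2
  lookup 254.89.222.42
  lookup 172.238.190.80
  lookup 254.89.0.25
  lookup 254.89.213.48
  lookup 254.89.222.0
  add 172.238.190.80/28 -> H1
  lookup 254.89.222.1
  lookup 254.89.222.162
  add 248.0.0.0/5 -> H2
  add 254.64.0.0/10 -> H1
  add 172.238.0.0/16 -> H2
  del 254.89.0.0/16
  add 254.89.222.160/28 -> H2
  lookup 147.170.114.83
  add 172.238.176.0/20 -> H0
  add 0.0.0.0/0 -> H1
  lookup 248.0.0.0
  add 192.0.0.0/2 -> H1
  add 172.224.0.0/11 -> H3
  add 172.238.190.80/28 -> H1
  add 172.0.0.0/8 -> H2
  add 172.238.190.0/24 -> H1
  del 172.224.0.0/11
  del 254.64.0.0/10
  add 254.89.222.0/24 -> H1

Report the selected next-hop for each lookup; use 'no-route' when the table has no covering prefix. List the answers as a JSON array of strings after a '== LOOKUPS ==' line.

Trace:
  add 254.89.208.0/20 -> H2 at depth 20
  add 254.89.222.0/24 -> H1 at depth 24
  lookup 13.137.46.130: bits ε walk d0:- -> no-route
  add 254.89.222.162/32 -> H2 at depth 32
  add 254.89.0.0/16 -> H1 at depth 16
  lookup 254.89.222.162: bits 11111110010110011101111010100010 walk d0:-→d1:-→d2:-→d3:-→d4:-→d5:-→d6:-→d7:-→d8:-→d9:-→d10:-→d11:-→d12:-→d13:-→d14:-→d15:-→d16:H1→d17:-→d18:-→d19:-→d20:H2→d21:-→d22:-→d23:-→d24:H1→d25:-→d26:-→d27:-→d28:-→d29:-→d30:-→d31:-→d32:H2 -> H2
  add 172.238.190.80/28 -> H2 at depth 28
  lookup 254.89.222.42: bits 111111100101100111011110 walk d0:-→d1:-→d2:-→d3:-→d4:-→d5:-→d6:-→d7:-→d8:-→d9:-→d10:-→d11:-→d12:-→d13:-→d14:-→d15:-→d16:H1→d17:-→d18:-→d19:-→d20:H2→d21:-→d22:-→d23:-→d24:H1 -> H1
  lookup 172.238.190.80: bits 1010110011101110101111100101 walk d0:-→d1:-→d2:-→d3:-→d4:-→d5:-→d6:-→d7:-→d8:-→d9:-→d10:-→d11:-→d12:-→d13:-→d14:-→d15:-→d16:-→d17:-→d18:-→d19:-→d20:-→d21:-→d22:-→d23:-→d24:-→d25:-→d26:-→d27:-→d28:H2 -> H2
  lookup 254.89.0.25: bits 1111111001011001 walk d0:-→d1:-→d2:-→d3:-→d4:-→d5:-→d6:-→d7:-→d8:-→d9:-→d10:-→d11:-→d12:-→d13:-→d14:-→d15:-→d16:H1 -> H1
  lookup 254.89.213.48: bits 11111110010110011101 walk d0:-→d1:-→d2:-→d3:-→d4:-→d5:-→d6:-→d7:-→d8:-→d9:-→d10:-→d11:-→d12:-→d13:-→d14:-→d15:-→d16:H1→d17:-→d18:-→d19:-→d20:H2 -> H2
  lookup 254.89.222.0: bits 111111100101100111011110 walk d0:-→d1:-→d2:-→d3:-→d4:-→d5:-→d6:-→d7:-→d8:-→d9:-→d10:-→d11:-→d12:-→d13:-→d14:-→d15:-→d16:H1→d17:-→d18:-→d19:-→d20:H2→d21:-→d22:-→d23:-→d24:H1 -> H1
  add 172.238.190.80/28 -> H1 at depth 28
  lookup 254.89.222.1: bits 111111100101100111011110 walk d0:-→d1:-→d2:-→d3:-→d4:-→d5:-→d6:-→d7:-→d8:-→d9:-→d10:-→d11:-→d12:-→d13:-→d14:-→d15:-→d16:H1→d17:-→d18:-→d19:-→d20:H2→d21:-→d22:-→d23:-→d24:H1 -> H1
  lookup 254.89.222.162: bits 11111110010110011101111010100010 walk d0:-→d1:-→d2:-→d3:-→d4:-→d5:-→d6:-→d7:-→d8:-→d9:-→d10:-→d11:-→d12:-→d13:-→d14:-→d15:-→d16:H1→d17:-→d18:-→d19:-→d20:H2→d21:-→d22:-→d23:-→d24:H1→d25:-→d26:-→d27:-→d28:-→d29:-→d30:-→d31:-→d32:H2 -> H2
  add 248.0.0.0/5 -> H2 at depth 5
  add 254.64.0.0/10 -> H1 at depth 10
  add 172.238.0.0/16 -> H2 at depth 16
  - 254.89.0.0/16 clear@16
  add 254.89.222.160/28 -> H2 at depth 28
  lookup 147.170.114.83: bits 10 walk d0:-→d1:-→d2:- -> no-route
  add 172.238.176.0/20 -> H0 at depth 20
  add 0.0.0.0/0 -> H1 at depth 0
  lookup 248.0.0.0: bits 11111 walk d0:H1→d1:-→d2:-→d3:-→d4:-→d5:H2 -> H2
  add 192.0.0.0/2 -> H1 at depth 2
  add 172.224.0.0/11 -> H3 at depth 11
  add 172.238.190.80/28 -> H1 at depth 28
  add 172.0.0.0/8 -> H2 at depth 8
  add 172.238.190.0/24 -> H1 at depth 24
  - 172.224.0.0/11 clear@11
  - 254.64.0.0/10 clear@10
  add 254.89.222.0/24 -> H1 at depth 24

== LOOKUPS ==
["no-route","H2","H1","H2","H1","H2","H1","H1","H2","no-route","H2"]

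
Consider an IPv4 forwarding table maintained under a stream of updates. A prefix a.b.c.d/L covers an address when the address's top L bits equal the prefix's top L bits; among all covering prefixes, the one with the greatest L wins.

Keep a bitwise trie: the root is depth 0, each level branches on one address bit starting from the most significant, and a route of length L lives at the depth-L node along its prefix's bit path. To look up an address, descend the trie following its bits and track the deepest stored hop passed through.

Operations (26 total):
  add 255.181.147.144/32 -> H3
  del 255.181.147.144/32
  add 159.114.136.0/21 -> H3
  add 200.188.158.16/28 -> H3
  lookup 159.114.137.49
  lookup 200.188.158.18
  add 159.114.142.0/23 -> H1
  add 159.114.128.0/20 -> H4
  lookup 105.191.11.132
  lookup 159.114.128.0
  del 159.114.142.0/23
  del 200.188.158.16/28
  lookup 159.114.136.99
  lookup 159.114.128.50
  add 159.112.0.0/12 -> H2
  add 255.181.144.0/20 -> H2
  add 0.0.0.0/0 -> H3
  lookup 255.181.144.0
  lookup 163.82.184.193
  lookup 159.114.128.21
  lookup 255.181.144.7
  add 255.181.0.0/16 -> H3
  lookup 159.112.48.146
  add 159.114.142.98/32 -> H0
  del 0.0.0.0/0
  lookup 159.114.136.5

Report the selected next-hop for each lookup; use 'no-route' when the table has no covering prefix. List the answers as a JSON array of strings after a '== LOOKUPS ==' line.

Apply in order:
  + 255.181.147.144/32 (H3) depth=32
  del 255.181.147.144/32 (clear depth 32)
  + 159.114.136.0/21 (H3) depth=21
  + 200.188.158.16/28 (H3) depth=28
  lookup 159.114.137.49: bits 100111110111001010001 walk d0:-→d1:-→d2:-→d3:-→d4:-→d5:-→d6:-→d7:-→d8:-→d9:-→d10:-→d11:-→d12:-→d13:-→d14:-→d15:-→d16:-→d17:-→d18:-→d19:-→d20:-→d21:H3 -> H3
  lookup 200.188.158.18: bits 1100100010111100100111100001 walk d0:-→d1:-→d2:-→d3:-→d4:-→d5:-→d6:-→d7:-→d8:-→d9:-→d10:-→d11:-→d12:-→d13:-→d14:-→d15:-→d16:-→d17:-→d18:-→d19:-→d20:-→d21:-→d22:-→d23:-→d24:-→d25:-→d26:-→d27:-→d28:H3 -> H3
  + 159.114.142.0/23 (H1) depth=23
  + 159.114.128.0/20 (H4) depth=20
  lookup 105.191.11.132: bits ε walk d0:- -> no-route
  lookup 159.114.128.0: bits 10011111011100101000 walk d0:-→d1:-→d2:-→d3:-→d4:-→d5:-→d6:-→d7:-→d8:-→d9:-→d10:-→d11:-→d12:-→d13:-→d14:-→d15:-→d16:-→d17:-→d18:-→d19:-→d20:H4 -> H4
  del 159.114.142.0/23 (clear depth 23)
  del 200.188.158.16/28 (clear depth 28)
  lookup 159.114.136.99: bits 100111110111001010001 walk d0:-→d1:-→d2:-→d3:-→d4:-→d5:-→d6:-→d7:-→d8:-→d9:-→d10:-→d11:-→d12:-→d13:-→d14:-→d15:-→d16:-→d17:-→d18:-→d19:-→d20:H4→d21:H3 -> H3
  lookup 159.114.128.50: bits 10011111011100101000 walk d0:-→d1:-→d2:-→d3:-→d4:-→d5:-→d6:-→d7:-→d8:-→d9:-→d10:-→d11:-→d12:-→d13:-→d14:-→d15:-→d16:-→d17:-→d18:-→d19:-→d20:H4 -> H4
  + 159.112.0.0/12 (H2) depth=12
  + 255.181.144.0/20 (H2) depth=20
  + 0.0.0.0/0 (H3) depth=0
  lookup 255.181.144.0: bits 1111111110110101100100 walk d0:H3→d1:-→d2:-→d3:-→d4:-→d5:-→d6:-→d7:-→d8:-→d9:-→d10:-→d11:-→d12:-→d13:-→d14:-→d15:-→d16:-→d17:-→d18:-→d19:-→d20:H2→d21:-→d22:- -> H2
  lookup 163.82.184.193: bits 10 walk d0:H3→d1:-→d2:- -> H3
  lookup 159.114.128.21: bits 10011111011100101000 walk d0:H3→d1:-→d2:-→d3:-→d4:-→d5:-→d6:-→d7:-→d8:-→d9:-→d10:-→d11:-→d12:H2→d13:-→d14:-→d15:-→d16:-→d17:-→d18:-→d19:-→d20:H4 -> H4
  lookup 255.181.144.7: bits 1111111110110101100100 walk d0:H3→d1:-→d2:-→d3:-→d4:-→d5:-→d6:-→d7:-→d8:-→d9:-→d10:-→d11:-→d12:-→d13:-→d14:-→d15:-→d16:-→d17:-→d18:-→d19:-→d20:H2→d21:-→d22:- -> H2
  + 255.181.0.0/16 (H3) depth=16
  lookup 159.112.48.146: bits 10011111011100 walk d0:H3→d1:-→d2:-→d3:-→d4:-→d5:-→d6:-→d7:-→d8:-→d9:-→d10:-→d11:-→d12:H2→d13:-→d14:- -> H2
  + 159.114.142.98/32 (H0) depth=32
  del 0.0.0.0/0 (clear depth 0)
  lookup 159.114.136.5: bits 100111110111001010001 walk d0:-→d1:-→d2:-→d3:-→d4:-→d5:-→d6:-→d7:-→d8:-→d9:-→d10:-→d11:-→d12:H2→d13:-→d14:-→d15:-→d16:-→d17:-→d18:-→d19:-→d20:H4→d21:H3 -> H3

== LOOKUPS ==
["H3","H3","no-route","H4","H3","H4","H2","H3","H4","H2","H2","H3"]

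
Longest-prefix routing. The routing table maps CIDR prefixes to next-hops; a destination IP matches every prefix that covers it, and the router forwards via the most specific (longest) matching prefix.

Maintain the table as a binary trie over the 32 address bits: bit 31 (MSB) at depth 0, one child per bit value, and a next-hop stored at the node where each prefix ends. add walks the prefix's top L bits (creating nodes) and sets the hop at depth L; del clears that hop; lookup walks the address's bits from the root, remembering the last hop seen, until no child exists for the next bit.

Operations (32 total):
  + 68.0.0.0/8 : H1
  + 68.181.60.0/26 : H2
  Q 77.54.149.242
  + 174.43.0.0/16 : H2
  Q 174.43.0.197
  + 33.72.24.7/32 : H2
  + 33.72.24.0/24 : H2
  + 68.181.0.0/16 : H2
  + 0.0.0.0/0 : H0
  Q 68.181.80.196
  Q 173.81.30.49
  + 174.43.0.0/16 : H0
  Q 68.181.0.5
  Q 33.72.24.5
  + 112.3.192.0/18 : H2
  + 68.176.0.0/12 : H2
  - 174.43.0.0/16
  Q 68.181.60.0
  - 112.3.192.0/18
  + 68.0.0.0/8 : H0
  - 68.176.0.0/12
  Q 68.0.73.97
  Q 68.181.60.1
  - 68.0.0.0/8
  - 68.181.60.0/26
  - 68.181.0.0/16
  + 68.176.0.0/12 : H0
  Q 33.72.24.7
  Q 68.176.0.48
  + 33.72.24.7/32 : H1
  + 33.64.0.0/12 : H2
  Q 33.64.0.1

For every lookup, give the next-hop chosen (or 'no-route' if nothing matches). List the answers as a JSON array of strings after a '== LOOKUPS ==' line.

Process each operation:
  add 68.0.0.0/8 -> H1 at depth 8
  add 68.181.60.0/26 -> H2 at depth 26
  lookup 77.54.149.242: bits 0100 walk d0:-→d1:-→d2:-→d3:-→d4:- -> no-route
  add 174.43.0.0/16 -> H2 at depth 16
  lookup 174.43.0.197: bits 1010111000101011 walk d0:-→d1:-→d2:-→d3:-→d4:-→d5:-→d6:-→d7:-→d8:-→d9:-→d10:-→d11:-→d12:-→d13:-→d14:-→d15:-→d16:H2 -> H2
  add 33.72.24.7/32 -> H2 at depth 32
  add 33.72.24.0/24 -> H2 at depth 24
  add 68.181.0.0/16 -> H2 at depth 16
  add 0.0.0.0/0 -> H0 at depth 0
  lookup 68.181.80.196: bits 01000100101101010 walk d0:H0→d1:-→d2:-→d3:-→d4:-→d5:-→d6:-→d7:-→d8:H1→d9:-→d10:-→d11:-→d12:-→d13:-→d14:-→d15:-→d16:H2→d17:- -> H2
  lookup 173.81.30.49: bits 101011 walk d0:H0→d1:-→d2:-→d3:-→d4:-→d5:-→d6:- -> H0
  add 174.43.0.0/16 -> H0 at depth 16
  lookup 68.181.0.5: bits 010001001011010100 walk d0:H0→d1:-→d2:-→d3:-→d4:-→d5:-→d6:-→d7:-→d8:H1→d9:-→d10:-→d11:-→d12:-→d13:-→d14:-→d15:-→d16:H2→d17:-→d18:- -> H2
  lookup 33.72.24.5: bits 001000010100100000011000000001 walk d0:H0→d1:-→d2:-→d3:-→d4:-→d5:-→d6:-→d7:-→d8:-→d9:-→d10:-→d11:-→d12:-→d13:-→d14:-→d15:-→d16:-→d17:-→d18:-→d19:-→d20:-→d21:-→d22:-→d23:-→d24:H2→d25:-→d26:-→d27:-→d28:-→d29:-→d30:- -> H2
  add 112.3.192.0/18 -> H2 at depth 18
  add 68.176.0.0/12 -> H2 at depth 12
  del 174.43.0.0/16 (clear depth 16)
  lookup 68.181.60.0: bits 01000100101101010011110000 walk d0:H0→d1:-→d2:-→d3:-→d4:-→d5:-→d6:-→d7:-→d8:H1→d9:-→d10:-→d11:-→d12:H2→d13:-→d14:-→d15:-→d16:H2→d17:-→d18:-→d19:-→d20:-→d21:-→d22:-→d23:-→d24:-→d25:-→d26:H2 -> H2
  del 112.3.192.0/18 (clear depth 18)
  add 68.0.0.0/8 -> H0 at depth 8
  del 68.176.0.0/12 (clear depth 12)
  lookup 68.0.73.97: bits 01000100 walk d0:H0→d1:-→d2:-→d3:-→d4:-→d5:-→d6:-→d7:-→d8:H0 -> H0
  lookup 68.181.60.1: bits 01000100101101010011110000 walk d0:H0→d1:-→d2:-→d3:-→d4:-→d5:-→d6:-→d7:-→d8:H0→d9:-→d10:-→d11:-→d12:-→d13:-→d14:-→d15:-→d16:H2→d17:-→d18:-→d19:-→d20:-→d21:-→d22:-→d23:-→d24:-→d25:-→d26:H2 -> H2
  del 68.0.0.0/8 (clear depth 8)
  del 68.181.60.0/26 (clear depth 26)
  del 68.181.0.0/16 (clear depth 16)
  add 68.176.0.0/12 -> H0 at depth 12
  lookup 33.72.24.7: bits 00100001010010000001100000000111 walk d0:H0→d1:-→d2:-→d3:-→d4:-→d5:-→d6:-→d7:-→d8:-→d9:-→d10:-→d11:-→d12:-→d13:-→d14:-→d15:-→d16:-→d17:-→d18:-→d19:-→d20:-→d21:-→d22:-→d23:-→d24:H2→d25:-→d26:-→d27:-→d28:-→d29:-→d30:-→d31:-→d32:H2 -> H2
  lookup 68.176.0.48: bits 0100010010110 walk d0:H0→d1:-→d2:-→d3:-→d4:-→d5:-→d6:-→d7:-→d8:-→d9:-→d10:-→d11:-→d12:H0→d13:- -> H0
  add 33.72.24.7/32 -> H1 at depth 32
  add 33.64.0.0/12 -> H2 at depth 12
  lookup 33.64.0.1: bits 001000010100 walk d0:H0→d1:-→d2:-→d3:-→d4:-→d5:-→d6:-→d7:-→d8:-→d9:-→d10:-→d11:-→d12:H2 -> H2

== LOOKUPS ==
["no-route","H2","H2","H0","H2","H2","H2","H0","H2","H2","H0","H2"]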